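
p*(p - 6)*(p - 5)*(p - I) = p^4 - 11*p^3 - I*p^3 + 30*p^2 + 11*I*p^2 - 30*I*p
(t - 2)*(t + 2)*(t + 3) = t^3 + 3*t^2 - 4*t - 12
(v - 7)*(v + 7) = v^2 - 49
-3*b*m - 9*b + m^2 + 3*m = (-3*b + m)*(m + 3)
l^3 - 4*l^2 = l^2*(l - 4)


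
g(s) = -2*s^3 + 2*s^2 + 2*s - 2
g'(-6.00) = -238.00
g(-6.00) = 490.00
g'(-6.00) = -238.00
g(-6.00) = 490.00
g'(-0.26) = 0.55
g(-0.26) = -2.35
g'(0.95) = 0.38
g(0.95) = -0.01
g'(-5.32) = -189.09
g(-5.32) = 345.10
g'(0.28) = 2.65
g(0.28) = -1.33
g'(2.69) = -30.66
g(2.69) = -21.08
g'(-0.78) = -4.77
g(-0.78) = -1.39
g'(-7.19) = -336.94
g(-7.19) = 830.40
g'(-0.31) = 0.18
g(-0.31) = -2.37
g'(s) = -6*s^2 + 4*s + 2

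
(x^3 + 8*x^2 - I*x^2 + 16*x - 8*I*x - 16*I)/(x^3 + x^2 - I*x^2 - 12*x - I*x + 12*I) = (x + 4)/(x - 3)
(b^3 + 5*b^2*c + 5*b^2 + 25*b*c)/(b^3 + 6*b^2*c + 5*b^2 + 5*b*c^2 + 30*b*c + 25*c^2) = b/(b + c)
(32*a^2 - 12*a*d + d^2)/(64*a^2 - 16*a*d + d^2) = (4*a - d)/(8*a - d)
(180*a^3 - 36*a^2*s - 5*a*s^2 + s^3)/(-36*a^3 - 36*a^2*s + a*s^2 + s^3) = (-5*a + s)/(a + s)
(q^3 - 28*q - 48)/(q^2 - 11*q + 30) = (q^2 + 6*q + 8)/(q - 5)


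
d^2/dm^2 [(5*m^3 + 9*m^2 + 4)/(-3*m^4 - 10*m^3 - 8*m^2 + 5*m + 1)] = 2*(-45*m^9 - 243*m^8 - 450*m^7 - 1169*m^6 - 3540*m^5 - 5238*m^4 - 3595*m^3 - 531*m^2 + 345*m - 141)/(27*m^12 + 270*m^11 + 1116*m^10 + 2305*m^9 + 2049*m^8 - 480*m^7 - 2107*m^6 - 600*m^5 + 717*m^4 + 145*m^3 - 51*m^2 - 15*m - 1)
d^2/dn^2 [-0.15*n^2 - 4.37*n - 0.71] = -0.300000000000000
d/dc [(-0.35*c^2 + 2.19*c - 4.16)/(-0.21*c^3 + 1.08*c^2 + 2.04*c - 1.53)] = (-0.0735*c^4 + 0.9198*c^3 - 5.7*c^2 + 10.0566*c + 5.1357)/(0.0441*c^6 - 0.4536*c^5 + 0.3096*c^4 + 5.049*c^3 + 0.8568*c^2 - 6.2424*c + 2.3409)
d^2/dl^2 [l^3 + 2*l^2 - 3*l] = 6*l + 4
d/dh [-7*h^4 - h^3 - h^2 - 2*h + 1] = -28*h^3 - 3*h^2 - 2*h - 2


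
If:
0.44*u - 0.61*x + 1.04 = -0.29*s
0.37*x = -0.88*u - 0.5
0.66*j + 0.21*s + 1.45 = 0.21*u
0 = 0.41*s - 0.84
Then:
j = -3.26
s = 2.05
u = -1.30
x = 1.74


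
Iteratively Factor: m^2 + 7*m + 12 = (m + 3)*(m + 4)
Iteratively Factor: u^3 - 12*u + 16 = (u - 2)*(u^2 + 2*u - 8) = (u - 2)*(u + 4)*(u - 2)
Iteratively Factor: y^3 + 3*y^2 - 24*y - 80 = (y - 5)*(y^2 + 8*y + 16) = (y - 5)*(y + 4)*(y + 4)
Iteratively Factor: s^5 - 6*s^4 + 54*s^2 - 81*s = (s - 3)*(s^4 - 3*s^3 - 9*s^2 + 27*s) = (s - 3)^2*(s^3 - 9*s) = (s - 3)^2*(s + 3)*(s^2 - 3*s) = (s - 3)^3*(s + 3)*(s)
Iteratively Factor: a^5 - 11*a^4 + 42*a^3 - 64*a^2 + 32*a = (a - 2)*(a^4 - 9*a^3 + 24*a^2 - 16*a) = a*(a - 2)*(a^3 - 9*a^2 + 24*a - 16) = a*(a - 2)*(a - 1)*(a^2 - 8*a + 16) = a*(a - 4)*(a - 2)*(a - 1)*(a - 4)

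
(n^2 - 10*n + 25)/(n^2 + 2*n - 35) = (n - 5)/(n + 7)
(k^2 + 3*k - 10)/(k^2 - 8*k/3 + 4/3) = 3*(k + 5)/(3*k - 2)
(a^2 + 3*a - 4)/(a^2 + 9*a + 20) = (a - 1)/(a + 5)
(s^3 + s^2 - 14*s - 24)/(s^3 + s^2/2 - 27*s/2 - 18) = 2*(s + 2)/(2*s + 3)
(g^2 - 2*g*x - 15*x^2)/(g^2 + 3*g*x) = (g - 5*x)/g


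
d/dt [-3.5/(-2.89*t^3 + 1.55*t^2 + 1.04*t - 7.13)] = (-30.345*t^2 + 10.85*t + 3.64)/(2.89*t^3 - 1.55*t^2 - 1.04*t + 7.13)^2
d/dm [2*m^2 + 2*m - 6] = 4*m + 2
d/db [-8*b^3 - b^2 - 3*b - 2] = -24*b^2 - 2*b - 3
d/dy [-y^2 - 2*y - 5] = -2*y - 2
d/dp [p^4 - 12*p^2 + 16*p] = 4*p^3 - 24*p + 16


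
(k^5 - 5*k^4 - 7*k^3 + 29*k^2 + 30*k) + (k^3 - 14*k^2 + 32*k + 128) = k^5 - 5*k^4 - 6*k^3 + 15*k^2 + 62*k + 128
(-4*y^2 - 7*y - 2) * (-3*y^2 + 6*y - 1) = 12*y^4 - 3*y^3 - 32*y^2 - 5*y + 2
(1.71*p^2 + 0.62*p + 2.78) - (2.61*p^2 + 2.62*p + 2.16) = -0.9*p^2 - 2.0*p + 0.62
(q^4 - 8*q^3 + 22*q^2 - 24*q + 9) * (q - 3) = q^5 - 11*q^4 + 46*q^3 - 90*q^2 + 81*q - 27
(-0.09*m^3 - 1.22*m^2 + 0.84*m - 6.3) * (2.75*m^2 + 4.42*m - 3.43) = -0.2475*m^5 - 3.7528*m^4 - 2.7737*m^3 - 9.4276*m^2 - 30.7272*m + 21.609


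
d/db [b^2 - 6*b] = 2*b - 6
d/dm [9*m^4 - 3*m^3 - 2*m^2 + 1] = m*(36*m^2 - 9*m - 4)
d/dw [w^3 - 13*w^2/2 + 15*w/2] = 3*w^2 - 13*w + 15/2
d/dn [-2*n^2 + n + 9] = 1 - 4*n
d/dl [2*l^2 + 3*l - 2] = 4*l + 3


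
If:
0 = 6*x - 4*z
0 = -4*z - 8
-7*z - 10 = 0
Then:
No Solution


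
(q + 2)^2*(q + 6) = q^3 + 10*q^2 + 28*q + 24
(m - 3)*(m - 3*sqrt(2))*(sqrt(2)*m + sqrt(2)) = sqrt(2)*m^3 - 6*m^2 - 2*sqrt(2)*m^2 - 3*sqrt(2)*m + 12*m + 18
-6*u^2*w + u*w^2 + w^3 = w*(-2*u + w)*(3*u + w)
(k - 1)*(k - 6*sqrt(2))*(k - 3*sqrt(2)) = k^3 - 9*sqrt(2)*k^2 - k^2 + 9*sqrt(2)*k + 36*k - 36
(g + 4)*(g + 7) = g^2 + 11*g + 28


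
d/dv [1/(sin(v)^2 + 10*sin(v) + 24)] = -2*(sin(v) + 5)*cos(v)/(sin(v)^2 + 10*sin(v) + 24)^2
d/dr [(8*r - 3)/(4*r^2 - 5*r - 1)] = (-32*r^2 + 24*r - 23)/(16*r^4 - 40*r^3 + 17*r^2 + 10*r + 1)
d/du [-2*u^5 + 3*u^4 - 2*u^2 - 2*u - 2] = -10*u^4 + 12*u^3 - 4*u - 2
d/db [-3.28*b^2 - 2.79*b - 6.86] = -6.56*b - 2.79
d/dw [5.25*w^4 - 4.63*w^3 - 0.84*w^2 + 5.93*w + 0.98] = 21.0*w^3 - 13.89*w^2 - 1.68*w + 5.93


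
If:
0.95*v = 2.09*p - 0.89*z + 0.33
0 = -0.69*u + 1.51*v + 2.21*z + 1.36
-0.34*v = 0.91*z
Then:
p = -0.790740219532789*z - 0.157894736842105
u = 1.97101449275362 - 2.65430520034101*z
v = -2.67647058823529*z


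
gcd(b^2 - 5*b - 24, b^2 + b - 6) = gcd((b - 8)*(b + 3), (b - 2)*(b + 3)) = b + 3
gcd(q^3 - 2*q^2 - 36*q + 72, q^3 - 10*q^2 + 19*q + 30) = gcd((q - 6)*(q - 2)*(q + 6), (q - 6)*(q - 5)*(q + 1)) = q - 6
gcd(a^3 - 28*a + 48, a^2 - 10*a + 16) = a - 2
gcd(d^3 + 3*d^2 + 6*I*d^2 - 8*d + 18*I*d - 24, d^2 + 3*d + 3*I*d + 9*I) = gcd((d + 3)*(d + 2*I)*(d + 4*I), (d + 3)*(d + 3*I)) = d + 3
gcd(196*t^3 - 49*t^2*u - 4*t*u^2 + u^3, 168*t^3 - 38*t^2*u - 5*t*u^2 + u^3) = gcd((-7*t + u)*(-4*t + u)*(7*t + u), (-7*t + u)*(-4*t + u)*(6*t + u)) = 28*t^2 - 11*t*u + u^2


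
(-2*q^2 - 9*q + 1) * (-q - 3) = 2*q^3 + 15*q^2 + 26*q - 3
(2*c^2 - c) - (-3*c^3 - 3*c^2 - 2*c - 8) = 3*c^3 + 5*c^2 + c + 8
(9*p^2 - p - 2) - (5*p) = 9*p^2 - 6*p - 2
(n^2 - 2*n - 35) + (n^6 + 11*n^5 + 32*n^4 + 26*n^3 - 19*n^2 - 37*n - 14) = n^6 + 11*n^5 + 32*n^4 + 26*n^3 - 18*n^2 - 39*n - 49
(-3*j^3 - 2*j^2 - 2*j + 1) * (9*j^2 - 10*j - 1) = -27*j^5 + 12*j^4 + 5*j^3 + 31*j^2 - 8*j - 1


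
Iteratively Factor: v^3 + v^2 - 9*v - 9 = (v + 1)*(v^2 - 9) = (v - 3)*(v + 1)*(v + 3)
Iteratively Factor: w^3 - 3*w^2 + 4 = (w - 2)*(w^2 - w - 2) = (w - 2)^2*(w + 1)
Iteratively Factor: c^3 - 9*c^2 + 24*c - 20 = (c - 2)*(c^2 - 7*c + 10) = (c - 2)^2*(c - 5)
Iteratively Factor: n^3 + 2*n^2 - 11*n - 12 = (n + 1)*(n^2 + n - 12) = (n - 3)*(n + 1)*(n + 4)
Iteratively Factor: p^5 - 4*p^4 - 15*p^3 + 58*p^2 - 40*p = (p)*(p^4 - 4*p^3 - 15*p^2 + 58*p - 40) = p*(p + 4)*(p^3 - 8*p^2 + 17*p - 10) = p*(p - 1)*(p + 4)*(p^2 - 7*p + 10) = p*(p - 5)*(p - 1)*(p + 4)*(p - 2)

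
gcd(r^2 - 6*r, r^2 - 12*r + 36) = r - 6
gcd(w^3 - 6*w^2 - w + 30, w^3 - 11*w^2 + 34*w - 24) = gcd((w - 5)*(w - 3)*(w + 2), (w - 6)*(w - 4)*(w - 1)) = 1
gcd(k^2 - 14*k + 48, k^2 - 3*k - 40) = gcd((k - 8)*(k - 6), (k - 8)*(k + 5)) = k - 8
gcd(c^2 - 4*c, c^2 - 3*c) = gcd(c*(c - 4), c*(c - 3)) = c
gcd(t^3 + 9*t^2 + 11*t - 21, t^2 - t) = t - 1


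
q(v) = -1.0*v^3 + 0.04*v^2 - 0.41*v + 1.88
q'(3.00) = -27.17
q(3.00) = -25.99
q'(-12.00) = -433.37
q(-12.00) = 1740.56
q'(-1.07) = -3.93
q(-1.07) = 3.59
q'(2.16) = -14.23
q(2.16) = -8.90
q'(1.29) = -5.30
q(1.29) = -0.73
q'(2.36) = -16.93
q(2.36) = -12.01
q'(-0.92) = -3.02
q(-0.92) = 3.07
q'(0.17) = -0.48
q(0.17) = 1.81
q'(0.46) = -1.01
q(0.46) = 1.60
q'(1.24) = -4.92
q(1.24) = -0.47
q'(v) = -3.0*v^2 + 0.08*v - 0.41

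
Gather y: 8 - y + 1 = 9 - y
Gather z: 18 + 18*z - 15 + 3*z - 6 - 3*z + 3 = 18*z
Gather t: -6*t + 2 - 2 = -6*t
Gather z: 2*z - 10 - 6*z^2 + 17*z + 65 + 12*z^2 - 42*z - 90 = 6*z^2 - 23*z - 35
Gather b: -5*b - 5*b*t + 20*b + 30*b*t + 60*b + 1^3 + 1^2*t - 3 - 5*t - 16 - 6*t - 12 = b*(25*t + 75) - 10*t - 30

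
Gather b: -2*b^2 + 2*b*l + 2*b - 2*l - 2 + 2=-2*b^2 + b*(2*l + 2) - 2*l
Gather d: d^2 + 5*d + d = d^2 + 6*d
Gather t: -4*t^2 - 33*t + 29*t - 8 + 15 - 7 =-4*t^2 - 4*t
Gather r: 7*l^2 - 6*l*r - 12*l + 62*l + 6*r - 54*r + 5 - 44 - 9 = 7*l^2 + 50*l + r*(-6*l - 48) - 48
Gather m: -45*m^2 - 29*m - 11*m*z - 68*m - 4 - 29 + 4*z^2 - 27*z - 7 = -45*m^2 + m*(-11*z - 97) + 4*z^2 - 27*z - 40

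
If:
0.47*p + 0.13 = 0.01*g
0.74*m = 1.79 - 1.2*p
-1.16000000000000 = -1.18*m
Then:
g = 54.62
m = 0.98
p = 0.89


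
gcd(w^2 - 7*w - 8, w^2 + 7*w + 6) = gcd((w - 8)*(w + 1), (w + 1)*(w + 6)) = w + 1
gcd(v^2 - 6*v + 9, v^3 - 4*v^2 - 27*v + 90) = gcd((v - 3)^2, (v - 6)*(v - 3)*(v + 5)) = v - 3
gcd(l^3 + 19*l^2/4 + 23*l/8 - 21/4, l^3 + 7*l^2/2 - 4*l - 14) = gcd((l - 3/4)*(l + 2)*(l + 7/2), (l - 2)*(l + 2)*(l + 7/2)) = l^2 + 11*l/2 + 7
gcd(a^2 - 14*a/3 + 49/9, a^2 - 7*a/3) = a - 7/3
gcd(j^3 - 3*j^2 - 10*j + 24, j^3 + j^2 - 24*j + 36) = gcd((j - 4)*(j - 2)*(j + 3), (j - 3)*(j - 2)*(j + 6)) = j - 2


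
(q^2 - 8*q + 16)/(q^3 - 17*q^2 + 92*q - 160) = (q - 4)/(q^2 - 13*q + 40)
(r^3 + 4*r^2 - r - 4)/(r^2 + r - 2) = (r^2 + 5*r + 4)/(r + 2)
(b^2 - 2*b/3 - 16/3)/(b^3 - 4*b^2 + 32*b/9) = 3*(b + 2)/(b*(3*b - 4))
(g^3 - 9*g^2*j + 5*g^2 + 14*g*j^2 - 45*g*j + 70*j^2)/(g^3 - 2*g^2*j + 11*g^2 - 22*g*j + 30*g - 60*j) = (g - 7*j)/(g + 6)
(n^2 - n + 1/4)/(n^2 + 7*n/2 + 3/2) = (4*n^2 - 4*n + 1)/(2*(2*n^2 + 7*n + 3))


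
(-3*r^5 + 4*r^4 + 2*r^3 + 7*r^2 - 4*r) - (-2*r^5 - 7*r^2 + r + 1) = -r^5 + 4*r^4 + 2*r^3 + 14*r^2 - 5*r - 1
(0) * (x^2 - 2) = 0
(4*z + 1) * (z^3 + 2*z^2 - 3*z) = 4*z^4 + 9*z^3 - 10*z^2 - 3*z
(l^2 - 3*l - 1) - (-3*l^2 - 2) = 4*l^2 - 3*l + 1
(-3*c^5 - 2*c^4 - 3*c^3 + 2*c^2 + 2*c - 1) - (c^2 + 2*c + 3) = -3*c^5 - 2*c^4 - 3*c^3 + c^2 - 4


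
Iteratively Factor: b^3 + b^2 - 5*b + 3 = (b - 1)*(b^2 + 2*b - 3) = (b - 1)*(b + 3)*(b - 1)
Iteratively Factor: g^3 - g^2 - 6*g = (g)*(g^2 - g - 6) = g*(g - 3)*(g + 2)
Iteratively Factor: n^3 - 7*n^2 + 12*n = (n - 3)*(n^2 - 4*n) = (n - 4)*(n - 3)*(n)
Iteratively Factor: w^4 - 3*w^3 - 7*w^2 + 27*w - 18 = (w + 3)*(w^3 - 6*w^2 + 11*w - 6) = (w - 3)*(w + 3)*(w^2 - 3*w + 2) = (w - 3)*(w - 1)*(w + 3)*(w - 2)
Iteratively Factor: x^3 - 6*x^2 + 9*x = (x)*(x^2 - 6*x + 9) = x*(x - 3)*(x - 3)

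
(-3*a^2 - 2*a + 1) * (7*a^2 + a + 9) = -21*a^4 - 17*a^3 - 22*a^2 - 17*a + 9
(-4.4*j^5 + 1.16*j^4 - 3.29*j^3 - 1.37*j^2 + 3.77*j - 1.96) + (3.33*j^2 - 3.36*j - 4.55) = -4.4*j^5 + 1.16*j^4 - 3.29*j^3 + 1.96*j^2 + 0.41*j - 6.51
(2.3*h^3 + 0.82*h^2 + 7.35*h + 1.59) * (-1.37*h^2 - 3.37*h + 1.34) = -3.151*h^5 - 8.8744*h^4 - 9.7509*h^3 - 25.849*h^2 + 4.4907*h + 2.1306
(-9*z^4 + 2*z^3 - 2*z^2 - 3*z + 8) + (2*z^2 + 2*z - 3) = -9*z^4 + 2*z^3 - z + 5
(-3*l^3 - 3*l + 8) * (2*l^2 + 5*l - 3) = -6*l^5 - 15*l^4 + 3*l^3 + l^2 + 49*l - 24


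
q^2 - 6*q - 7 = (q - 7)*(q + 1)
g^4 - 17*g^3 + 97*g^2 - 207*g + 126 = (g - 7)*(g - 6)*(g - 3)*(g - 1)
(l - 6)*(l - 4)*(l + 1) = l^3 - 9*l^2 + 14*l + 24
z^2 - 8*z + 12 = (z - 6)*(z - 2)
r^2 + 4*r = r*(r + 4)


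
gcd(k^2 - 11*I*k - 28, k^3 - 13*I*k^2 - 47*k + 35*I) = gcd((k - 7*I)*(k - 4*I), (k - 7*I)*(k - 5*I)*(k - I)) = k - 7*I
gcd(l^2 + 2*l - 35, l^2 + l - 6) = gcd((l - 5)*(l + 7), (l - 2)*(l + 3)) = 1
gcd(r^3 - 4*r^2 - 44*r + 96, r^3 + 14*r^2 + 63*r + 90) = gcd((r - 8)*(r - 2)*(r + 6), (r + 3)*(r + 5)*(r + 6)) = r + 6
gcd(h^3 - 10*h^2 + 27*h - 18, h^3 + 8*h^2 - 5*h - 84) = h - 3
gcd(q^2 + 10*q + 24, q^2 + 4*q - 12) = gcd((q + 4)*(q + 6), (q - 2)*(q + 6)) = q + 6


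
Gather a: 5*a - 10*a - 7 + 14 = 7 - 5*a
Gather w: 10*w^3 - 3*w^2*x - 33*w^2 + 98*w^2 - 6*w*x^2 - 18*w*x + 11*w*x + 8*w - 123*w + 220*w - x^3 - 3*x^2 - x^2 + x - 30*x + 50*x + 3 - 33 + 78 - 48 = 10*w^3 + w^2*(65 - 3*x) + w*(-6*x^2 - 7*x + 105) - x^3 - 4*x^2 + 21*x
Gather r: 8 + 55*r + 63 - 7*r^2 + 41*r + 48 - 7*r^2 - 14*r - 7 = -14*r^2 + 82*r + 112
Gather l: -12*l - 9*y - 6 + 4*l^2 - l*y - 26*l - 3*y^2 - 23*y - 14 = 4*l^2 + l*(-y - 38) - 3*y^2 - 32*y - 20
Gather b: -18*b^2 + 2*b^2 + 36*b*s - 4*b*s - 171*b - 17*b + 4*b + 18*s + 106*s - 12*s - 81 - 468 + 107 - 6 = -16*b^2 + b*(32*s - 184) + 112*s - 448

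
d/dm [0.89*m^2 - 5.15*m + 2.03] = 1.78*m - 5.15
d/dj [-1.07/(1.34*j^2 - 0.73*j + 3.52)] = (2.8676*j - 0.7811)/(1.34*j^2 - 0.73*j + 3.52)^2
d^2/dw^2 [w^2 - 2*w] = 2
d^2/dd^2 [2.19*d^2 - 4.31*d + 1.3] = 4.38000000000000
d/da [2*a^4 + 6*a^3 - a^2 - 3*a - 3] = 8*a^3 + 18*a^2 - 2*a - 3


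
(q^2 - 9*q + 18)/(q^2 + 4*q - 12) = (q^2 - 9*q + 18)/(q^2 + 4*q - 12)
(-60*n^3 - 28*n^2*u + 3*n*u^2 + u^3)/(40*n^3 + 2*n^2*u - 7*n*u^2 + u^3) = (6*n + u)/(-4*n + u)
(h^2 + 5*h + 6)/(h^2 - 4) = (h + 3)/(h - 2)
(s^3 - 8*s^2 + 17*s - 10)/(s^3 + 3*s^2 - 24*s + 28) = (s^2 - 6*s + 5)/(s^2 + 5*s - 14)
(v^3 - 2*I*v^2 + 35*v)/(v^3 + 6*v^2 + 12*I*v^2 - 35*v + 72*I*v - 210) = v*(v - 7*I)/(v^2 + v*(6 + 7*I) + 42*I)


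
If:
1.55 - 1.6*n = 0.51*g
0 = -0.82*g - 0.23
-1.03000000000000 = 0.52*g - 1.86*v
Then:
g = -0.28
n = 1.06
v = 0.48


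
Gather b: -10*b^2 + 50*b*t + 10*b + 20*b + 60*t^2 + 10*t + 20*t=-10*b^2 + b*(50*t + 30) + 60*t^2 + 30*t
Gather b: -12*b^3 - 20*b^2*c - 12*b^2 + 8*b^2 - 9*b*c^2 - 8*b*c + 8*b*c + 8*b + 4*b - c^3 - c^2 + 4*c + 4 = -12*b^3 + b^2*(-20*c - 4) + b*(12 - 9*c^2) - c^3 - c^2 + 4*c + 4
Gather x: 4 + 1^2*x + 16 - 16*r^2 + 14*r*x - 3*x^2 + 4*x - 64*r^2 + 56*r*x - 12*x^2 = -80*r^2 - 15*x^2 + x*(70*r + 5) + 20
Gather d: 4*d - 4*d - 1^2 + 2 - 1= 0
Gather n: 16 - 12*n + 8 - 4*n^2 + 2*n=-4*n^2 - 10*n + 24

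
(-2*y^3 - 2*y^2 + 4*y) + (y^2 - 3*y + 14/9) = -2*y^3 - y^2 + y + 14/9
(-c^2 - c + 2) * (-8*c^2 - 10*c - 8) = 8*c^4 + 18*c^3 + 2*c^2 - 12*c - 16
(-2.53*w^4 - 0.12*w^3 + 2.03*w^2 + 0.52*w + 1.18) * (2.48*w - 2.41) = -6.2744*w^5 + 5.7997*w^4 + 5.3236*w^3 - 3.6027*w^2 + 1.6732*w - 2.8438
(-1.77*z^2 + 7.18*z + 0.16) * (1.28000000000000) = -2.2656*z^2 + 9.1904*z + 0.2048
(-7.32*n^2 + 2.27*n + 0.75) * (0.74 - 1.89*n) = 13.8348*n^3 - 9.7071*n^2 + 0.2623*n + 0.555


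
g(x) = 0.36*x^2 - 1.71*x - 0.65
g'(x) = 0.72*x - 1.71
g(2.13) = -2.66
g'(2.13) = -0.18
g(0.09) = -0.80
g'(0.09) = -1.65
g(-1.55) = 2.87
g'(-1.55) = -2.83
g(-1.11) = 1.69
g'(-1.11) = -2.51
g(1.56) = -2.44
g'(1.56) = -0.59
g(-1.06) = 1.57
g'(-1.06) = -2.47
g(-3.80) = 11.05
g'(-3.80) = -4.45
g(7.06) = 5.22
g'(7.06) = 3.37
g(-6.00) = 22.57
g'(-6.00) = -6.03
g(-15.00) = 106.00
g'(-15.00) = -12.51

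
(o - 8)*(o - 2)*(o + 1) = o^3 - 9*o^2 + 6*o + 16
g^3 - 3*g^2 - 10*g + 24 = (g - 4)*(g - 2)*(g + 3)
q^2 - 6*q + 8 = (q - 4)*(q - 2)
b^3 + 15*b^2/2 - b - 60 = (b - 5/2)*(b + 4)*(b + 6)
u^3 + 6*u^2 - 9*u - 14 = (u - 2)*(u + 1)*(u + 7)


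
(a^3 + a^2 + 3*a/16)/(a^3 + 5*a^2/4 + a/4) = (a + 3/4)/(a + 1)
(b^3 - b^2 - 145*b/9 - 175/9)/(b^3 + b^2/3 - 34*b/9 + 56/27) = 3*(3*b^2 - 10*b - 25)/(9*b^2 - 18*b + 8)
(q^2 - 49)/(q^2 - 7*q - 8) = (49 - q^2)/(-q^2 + 7*q + 8)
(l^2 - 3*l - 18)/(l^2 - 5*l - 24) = (l - 6)/(l - 8)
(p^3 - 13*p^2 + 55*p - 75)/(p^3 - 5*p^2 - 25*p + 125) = (p - 3)/(p + 5)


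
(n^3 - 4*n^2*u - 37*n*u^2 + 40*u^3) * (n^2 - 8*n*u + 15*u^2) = n^5 - 12*n^4*u + 10*n^3*u^2 + 276*n^2*u^3 - 875*n*u^4 + 600*u^5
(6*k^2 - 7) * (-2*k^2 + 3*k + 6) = -12*k^4 + 18*k^3 + 50*k^2 - 21*k - 42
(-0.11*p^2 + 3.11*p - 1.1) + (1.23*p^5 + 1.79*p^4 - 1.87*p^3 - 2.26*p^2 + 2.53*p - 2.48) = 1.23*p^5 + 1.79*p^4 - 1.87*p^3 - 2.37*p^2 + 5.64*p - 3.58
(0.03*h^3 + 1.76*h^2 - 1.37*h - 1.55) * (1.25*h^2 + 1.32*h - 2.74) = 0.0375*h^5 + 2.2396*h^4 + 0.5285*h^3 - 8.5683*h^2 + 1.7078*h + 4.247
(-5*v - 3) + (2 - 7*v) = -12*v - 1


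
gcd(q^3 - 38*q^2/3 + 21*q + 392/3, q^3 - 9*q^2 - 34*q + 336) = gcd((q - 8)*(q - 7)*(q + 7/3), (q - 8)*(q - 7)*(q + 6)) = q^2 - 15*q + 56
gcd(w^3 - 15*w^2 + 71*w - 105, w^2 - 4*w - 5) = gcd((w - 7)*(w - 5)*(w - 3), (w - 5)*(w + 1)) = w - 5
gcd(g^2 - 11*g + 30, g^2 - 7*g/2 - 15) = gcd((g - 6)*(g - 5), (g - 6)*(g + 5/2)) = g - 6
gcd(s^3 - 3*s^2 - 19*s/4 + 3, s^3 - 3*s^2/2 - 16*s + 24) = s - 4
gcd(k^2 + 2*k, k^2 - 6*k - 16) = k + 2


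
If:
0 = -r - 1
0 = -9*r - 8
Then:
No Solution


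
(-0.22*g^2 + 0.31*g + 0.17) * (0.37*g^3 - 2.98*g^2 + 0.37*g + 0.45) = -0.0814*g^5 + 0.7703*g^4 - 0.9423*g^3 - 0.4909*g^2 + 0.2024*g + 0.0765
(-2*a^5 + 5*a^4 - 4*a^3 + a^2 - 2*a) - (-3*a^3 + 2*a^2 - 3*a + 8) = -2*a^5 + 5*a^4 - a^3 - a^2 + a - 8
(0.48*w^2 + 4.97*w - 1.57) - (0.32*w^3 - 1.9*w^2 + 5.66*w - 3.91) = -0.32*w^3 + 2.38*w^2 - 0.69*w + 2.34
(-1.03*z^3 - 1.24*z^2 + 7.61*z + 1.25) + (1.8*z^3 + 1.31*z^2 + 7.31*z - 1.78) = 0.77*z^3 + 0.0700000000000001*z^2 + 14.92*z - 0.53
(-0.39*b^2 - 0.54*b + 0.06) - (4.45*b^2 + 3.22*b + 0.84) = -4.84*b^2 - 3.76*b - 0.78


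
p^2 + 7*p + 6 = (p + 1)*(p + 6)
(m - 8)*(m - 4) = m^2 - 12*m + 32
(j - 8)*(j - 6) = j^2 - 14*j + 48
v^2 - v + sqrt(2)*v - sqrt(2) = (v - 1)*(v + sqrt(2))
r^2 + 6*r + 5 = (r + 1)*(r + 5)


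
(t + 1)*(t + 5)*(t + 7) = t^3 + 13*t^2 + 47*t + 35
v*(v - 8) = v^2 - 8*v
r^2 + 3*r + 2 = (r + 1)*(r + 2)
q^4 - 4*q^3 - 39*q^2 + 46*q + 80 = (q - 8)*(q - 2)*(q + 1)*(q + 5)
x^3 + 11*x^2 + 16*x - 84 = (x - 2)*(x + 6)*(x + 7)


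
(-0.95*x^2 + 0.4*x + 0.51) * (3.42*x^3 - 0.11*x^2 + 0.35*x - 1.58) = -3.249*x^5 + 1.4725*x^4 + 1.3677*x^3 + 1.5849*x^2 - 0.4535*x - 0.8058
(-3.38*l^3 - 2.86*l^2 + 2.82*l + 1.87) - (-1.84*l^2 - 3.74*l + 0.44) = -3.38*l^3 - 1.02*l^2 + 6.56*l + 1.43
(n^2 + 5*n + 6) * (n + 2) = n^3 + 7*n^2 + 16*n + 12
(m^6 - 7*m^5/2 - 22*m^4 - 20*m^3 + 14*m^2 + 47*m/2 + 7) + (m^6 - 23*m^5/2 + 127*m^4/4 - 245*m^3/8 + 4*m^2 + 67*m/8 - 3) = 2*m^6 - 15*m^5 + 39*m^4/4 - 405*m^3/8 + 18*m^2 + 255*m/8 + 4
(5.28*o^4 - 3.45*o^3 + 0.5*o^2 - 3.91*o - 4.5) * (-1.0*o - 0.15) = -5.28*o^5 + 2.658*o^4 + 0.0175*o^3 + 3.835*o^2 + 5.0865*o + 0.675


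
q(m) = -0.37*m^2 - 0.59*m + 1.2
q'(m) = -0.74*m - 0.59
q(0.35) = 0.95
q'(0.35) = -0.85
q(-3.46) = -1.19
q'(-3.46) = 1.97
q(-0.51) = 1.40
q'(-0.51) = -0.21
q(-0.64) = 1.43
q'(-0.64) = -0.12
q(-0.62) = 1.42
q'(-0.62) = -0.13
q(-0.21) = 1.31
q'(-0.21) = -0.43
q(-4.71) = -4.23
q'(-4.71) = 2.90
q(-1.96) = 0.94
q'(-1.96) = 0.86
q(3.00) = -3.90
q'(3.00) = -2.81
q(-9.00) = -23.46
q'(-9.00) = 6.07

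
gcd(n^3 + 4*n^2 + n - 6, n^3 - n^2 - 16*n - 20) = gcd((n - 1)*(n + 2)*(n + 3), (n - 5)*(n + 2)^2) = n + 2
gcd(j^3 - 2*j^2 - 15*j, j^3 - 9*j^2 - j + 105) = j^2 - 2*j - 15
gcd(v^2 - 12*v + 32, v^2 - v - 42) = 1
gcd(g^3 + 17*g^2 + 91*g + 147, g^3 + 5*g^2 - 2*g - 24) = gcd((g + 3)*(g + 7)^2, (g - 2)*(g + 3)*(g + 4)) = g + 3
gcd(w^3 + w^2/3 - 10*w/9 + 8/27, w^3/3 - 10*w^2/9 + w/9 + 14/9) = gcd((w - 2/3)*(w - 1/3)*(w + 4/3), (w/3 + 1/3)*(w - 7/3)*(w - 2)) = 1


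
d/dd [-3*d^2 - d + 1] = -6*d - 1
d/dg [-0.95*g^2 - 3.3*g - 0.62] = -1.9*g - 3.3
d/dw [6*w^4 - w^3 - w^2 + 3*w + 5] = 24*w^3 - 3*w^2 - 2*w + 3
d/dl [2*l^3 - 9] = 6*l^2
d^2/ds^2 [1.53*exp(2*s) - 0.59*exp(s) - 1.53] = (6.12*exp(s) - 0.59)*exp(s)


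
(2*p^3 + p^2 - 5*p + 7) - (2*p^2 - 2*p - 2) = 2*p^3 - p^2 - 3*p + 9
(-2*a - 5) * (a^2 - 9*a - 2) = -2*a^3 + 13*a^2 + 49*a + 10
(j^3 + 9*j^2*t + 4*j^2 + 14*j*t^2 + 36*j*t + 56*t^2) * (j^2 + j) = j^5 + 9*j^4*t + 5*j^4 + 14*j^3*t^2 + 45*j^3*t + 4*j^3 + 70*j^2*t^2 + 36*j^2*t + 56*j*t^2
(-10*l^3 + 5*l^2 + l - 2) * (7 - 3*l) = 30*l^4 - 85*l^3 + 32*l^2 + 13*l - 14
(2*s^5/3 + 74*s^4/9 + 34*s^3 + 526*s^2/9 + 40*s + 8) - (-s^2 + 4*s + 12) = 2*s^5/3 + 74*s^4/9 + 34*s^3 + 535*s^2/9 + 36*s - 4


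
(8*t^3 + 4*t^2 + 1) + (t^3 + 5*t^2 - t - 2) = 9*t^3 + 9*t^2 - t - 1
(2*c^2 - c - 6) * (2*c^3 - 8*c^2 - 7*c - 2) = 4*c^5 - 18*c^4 - 18*c^3 + 51*c^2 + 44*c + 12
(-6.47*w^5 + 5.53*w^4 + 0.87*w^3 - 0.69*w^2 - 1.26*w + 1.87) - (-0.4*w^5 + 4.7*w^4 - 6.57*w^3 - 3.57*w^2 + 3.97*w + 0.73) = -6.07*w^5 + 0.83*w^4 + 7.44*w^3 + 2.88*w^2 - 5.23*w + 1.14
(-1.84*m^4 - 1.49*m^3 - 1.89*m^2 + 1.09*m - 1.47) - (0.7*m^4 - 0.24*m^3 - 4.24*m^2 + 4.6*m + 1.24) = -2.54*m^4 - 1.25*m^3 + 2.35*m^2 - 3.51*m - 2.71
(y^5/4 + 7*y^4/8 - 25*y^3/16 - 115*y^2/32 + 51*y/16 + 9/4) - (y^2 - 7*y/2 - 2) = y^5/4 + 7*y^4/8 - 25*y^3/16 - 147*y^2/32 + 107*y/16 + 17/4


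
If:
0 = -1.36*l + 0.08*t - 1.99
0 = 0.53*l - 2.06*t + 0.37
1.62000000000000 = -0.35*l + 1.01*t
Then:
No Solution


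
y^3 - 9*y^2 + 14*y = y*(y - 7)*(y - 2)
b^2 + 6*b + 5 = (b + 1)*(b + 5)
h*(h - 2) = h^2 - 2*h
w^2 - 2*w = w*(w - 2)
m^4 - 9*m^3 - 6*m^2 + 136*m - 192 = (m - 8)*(m - 3)*(m - 2)*(m + 4)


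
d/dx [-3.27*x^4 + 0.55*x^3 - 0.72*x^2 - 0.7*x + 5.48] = -13.08*x^3 + 1.65*x^2 - 1.44*x - 0.7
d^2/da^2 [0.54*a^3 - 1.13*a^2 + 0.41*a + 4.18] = 3.24*a - 2.26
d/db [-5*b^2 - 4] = -10*b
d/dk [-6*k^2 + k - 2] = 1 - 12*k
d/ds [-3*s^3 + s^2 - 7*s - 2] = -9*s^2 + 2*s - 7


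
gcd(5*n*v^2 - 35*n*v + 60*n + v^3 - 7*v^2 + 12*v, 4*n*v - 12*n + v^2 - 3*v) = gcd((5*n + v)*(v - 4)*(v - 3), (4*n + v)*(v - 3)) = v - 3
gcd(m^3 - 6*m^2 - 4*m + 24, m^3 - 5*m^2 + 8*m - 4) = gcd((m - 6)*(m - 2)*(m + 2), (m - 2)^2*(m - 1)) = m - 2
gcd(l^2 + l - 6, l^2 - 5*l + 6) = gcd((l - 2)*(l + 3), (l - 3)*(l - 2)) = l - 2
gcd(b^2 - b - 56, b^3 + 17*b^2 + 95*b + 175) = b + 7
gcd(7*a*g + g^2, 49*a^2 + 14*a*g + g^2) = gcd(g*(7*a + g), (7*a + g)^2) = 7*a + g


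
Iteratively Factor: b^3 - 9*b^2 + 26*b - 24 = (b - 4)*(b^2 - 5*b + 6) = (b - 4)*(b - 3)*(b - 2)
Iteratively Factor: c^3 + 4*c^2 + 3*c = (c + 3)*(c^2 + c) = (c + 1)*(c + 3)*(c)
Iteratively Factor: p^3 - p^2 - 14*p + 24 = (p + 4)*(p^2 - 5*p + 6) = (p - 2)*(p + 4)*(p - 3)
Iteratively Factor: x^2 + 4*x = (x + 4)*(x)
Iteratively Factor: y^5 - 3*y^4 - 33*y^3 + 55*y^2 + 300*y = (y + 4)*(y^4 - 7*y^3 - 5*y^2 + 75*y) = (y - 5)*(y + 4)*(y^3 - 2*y^2 - 15*y) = (y - 5)^2*(y + 4)*(y^2 + 3*y) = y*(y - 5)^2*(y + 4)*(y + 3)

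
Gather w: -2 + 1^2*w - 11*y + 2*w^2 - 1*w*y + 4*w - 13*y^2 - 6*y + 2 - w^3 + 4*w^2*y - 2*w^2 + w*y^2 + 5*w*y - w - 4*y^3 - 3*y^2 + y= -w^3 + 4*w^2*y + w*(y^2 + 4*y + 4) - 4*y^3 - 16*y^2 - 16*y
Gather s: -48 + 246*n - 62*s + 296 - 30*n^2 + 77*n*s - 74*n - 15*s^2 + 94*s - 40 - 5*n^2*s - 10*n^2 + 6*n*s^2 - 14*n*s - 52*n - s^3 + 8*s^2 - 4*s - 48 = -40*n^2 + 120*n - s^3 + s^2*(6*n - 7) + s*(-5*n^2 + 63*n + 28) + 160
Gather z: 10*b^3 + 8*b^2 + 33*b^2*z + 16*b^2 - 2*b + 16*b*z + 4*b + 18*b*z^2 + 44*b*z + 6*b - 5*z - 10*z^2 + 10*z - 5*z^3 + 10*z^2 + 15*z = 10*b^3 + 24*b^2 + 18*b*z^2 + 8*b - 5*z^3 + z*(33*b^2 + 60*b + 20)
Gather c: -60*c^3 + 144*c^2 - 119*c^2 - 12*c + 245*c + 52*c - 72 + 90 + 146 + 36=-60*c^3 + 25*c^2 + 285*c + 200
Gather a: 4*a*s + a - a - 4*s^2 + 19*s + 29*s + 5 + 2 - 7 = 4*a*s - 4*s^2 + 48*s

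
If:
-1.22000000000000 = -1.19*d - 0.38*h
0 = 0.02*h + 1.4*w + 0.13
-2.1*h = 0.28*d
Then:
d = 1.07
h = -0.14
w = -0.09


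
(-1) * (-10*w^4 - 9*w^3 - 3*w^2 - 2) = 10*w^4 + 9*w^3 + 3*w^2 + 2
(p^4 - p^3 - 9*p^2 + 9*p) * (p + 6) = p^5 + 5*p^4 - 15*p^3 - 45*p^2 + 54*p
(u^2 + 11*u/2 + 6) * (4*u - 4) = 4*u^3 + 18*u^2 + 2*u - 24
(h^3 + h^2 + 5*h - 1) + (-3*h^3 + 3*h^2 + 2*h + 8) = -2*h^3 + 4*h^2 + 7*h + 7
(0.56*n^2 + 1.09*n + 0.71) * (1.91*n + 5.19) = 1.0696*n^3 + 4.9883*n^2 + 7.0132*n + 3.6849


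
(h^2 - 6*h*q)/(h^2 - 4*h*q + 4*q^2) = h*(h - 6*q)/(h^2 - 4*h*q + 4*q^2)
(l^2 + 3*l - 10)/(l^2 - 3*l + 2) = (l + 5)/(l - 1)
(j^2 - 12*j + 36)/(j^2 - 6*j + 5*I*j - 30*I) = (j - 6)/(j + 5*I)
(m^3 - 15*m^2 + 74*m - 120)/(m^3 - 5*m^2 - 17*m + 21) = (m^3 - 15*m^2 + 74*m - 120)/(m^3 - 5*m^2 - 17*m + 21)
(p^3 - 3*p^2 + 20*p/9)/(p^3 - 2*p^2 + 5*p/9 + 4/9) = p*(3*p - 5)/(3*p^2 - 2*p - 1)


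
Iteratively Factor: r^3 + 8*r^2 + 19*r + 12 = (r + 4)*(r^2 + 4*r + 3) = (r + 1)*(r + 4)*(r + 3)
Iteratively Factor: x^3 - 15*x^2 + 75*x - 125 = (x - 5)*(x^2 - 10*x + 25) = (x - 5)^2*(x - 5)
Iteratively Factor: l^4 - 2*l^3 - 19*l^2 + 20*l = (l + 4)*(l^3 - 6*l^2 + 5*l) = l*(l + 4)*(l^2 - 6*l + 5) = l*(l - 1)*(l + 4)*(l - 5)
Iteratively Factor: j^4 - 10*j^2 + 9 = (j + 3)*(j^3 - 3*j^2 - j + 3) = (j + 1)*(j + 3)*(j^2 - 4*j + 3) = (j - 1)*(j + 1)*(j + 3)*(j - 3)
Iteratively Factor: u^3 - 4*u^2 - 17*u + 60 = (u + 4)*(u^2 - 8*u + 15) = (u - 3)*(u + 4)*(u - 5)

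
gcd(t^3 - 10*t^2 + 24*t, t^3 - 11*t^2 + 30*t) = t^2 - 6*t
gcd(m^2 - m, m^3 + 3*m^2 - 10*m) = m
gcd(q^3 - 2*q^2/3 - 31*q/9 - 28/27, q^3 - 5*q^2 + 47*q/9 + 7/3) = q^2 - 2*q - 7/9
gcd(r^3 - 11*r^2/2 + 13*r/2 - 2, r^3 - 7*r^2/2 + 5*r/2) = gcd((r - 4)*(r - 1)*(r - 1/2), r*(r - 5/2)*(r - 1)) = r - 1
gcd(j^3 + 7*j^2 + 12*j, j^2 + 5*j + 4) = j + 4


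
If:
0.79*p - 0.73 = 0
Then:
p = 0.92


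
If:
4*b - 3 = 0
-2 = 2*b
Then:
No Solution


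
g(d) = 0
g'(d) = 0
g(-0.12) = 0.00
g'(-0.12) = 0.00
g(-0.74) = 0.00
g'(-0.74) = 0.00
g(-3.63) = 0.00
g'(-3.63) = 0.00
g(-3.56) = 0.00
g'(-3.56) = 0.00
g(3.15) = 0.00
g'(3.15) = 0.00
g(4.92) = 0.00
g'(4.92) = 0.00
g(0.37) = 0.00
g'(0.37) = 0.00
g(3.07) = 0.00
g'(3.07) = 0.00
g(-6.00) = 0.00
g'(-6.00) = 0.00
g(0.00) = 0.00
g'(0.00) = 0.00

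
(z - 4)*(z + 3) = z^2 - z - 12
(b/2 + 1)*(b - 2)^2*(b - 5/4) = b^4/2 - 13*b^3/8 - 3*b^2/4 + 13*b/2 - 5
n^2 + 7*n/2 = n*(n + 7/2)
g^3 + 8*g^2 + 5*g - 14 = (g - 1)*(g + 2)*(g + 7)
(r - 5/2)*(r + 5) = r^2 + 5*r/2 - 25/2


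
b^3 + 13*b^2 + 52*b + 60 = (b + 2)*(b + 5)*(b + 6)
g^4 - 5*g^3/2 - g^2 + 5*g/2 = g*(g - 5/2)*(g - 1)*(g + 1)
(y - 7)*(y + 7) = y^2 - 49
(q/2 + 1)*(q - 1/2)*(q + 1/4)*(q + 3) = q^4/2 + 19*q^3/8 + 37*q^2/16 - 17*q/16 - 3/8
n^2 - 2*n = n*(n - 2)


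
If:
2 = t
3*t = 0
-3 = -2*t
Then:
No Solution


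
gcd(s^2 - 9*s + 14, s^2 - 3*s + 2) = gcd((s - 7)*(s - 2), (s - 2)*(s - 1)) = s - 2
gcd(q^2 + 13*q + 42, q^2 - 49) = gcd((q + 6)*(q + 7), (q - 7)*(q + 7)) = q + 7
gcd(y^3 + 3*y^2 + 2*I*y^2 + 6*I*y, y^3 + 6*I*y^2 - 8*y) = y^2 + 2*I*y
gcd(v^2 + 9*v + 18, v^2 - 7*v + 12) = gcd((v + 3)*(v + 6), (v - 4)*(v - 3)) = 1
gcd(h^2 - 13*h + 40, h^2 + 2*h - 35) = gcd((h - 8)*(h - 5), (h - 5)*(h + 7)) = h - 5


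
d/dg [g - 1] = 1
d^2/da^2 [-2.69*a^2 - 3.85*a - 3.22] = -5.38000000000000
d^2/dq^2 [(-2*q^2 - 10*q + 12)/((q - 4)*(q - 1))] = -40/(q^3 - 12*q^2 + 48*q - 64)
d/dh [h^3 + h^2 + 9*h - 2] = 3*h^2 + 2*h + 9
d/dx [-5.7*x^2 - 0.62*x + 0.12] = -11.4*x - 0.62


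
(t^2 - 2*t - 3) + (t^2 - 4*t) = 2*t^2 - 6*t - 3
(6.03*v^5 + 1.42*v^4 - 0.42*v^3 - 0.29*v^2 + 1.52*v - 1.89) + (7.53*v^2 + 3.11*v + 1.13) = 6.03*v^5 + 1.42*v^4 - 0.42*v^3 + 7.24*v^2 + 4.63*v - 0.76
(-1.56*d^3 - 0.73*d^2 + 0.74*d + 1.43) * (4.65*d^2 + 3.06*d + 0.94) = -7.254*d^5 - 8.1681*d^4 - 0.2592*d^3 + 8.2277*d^2 + 5.0714*d + 1.3442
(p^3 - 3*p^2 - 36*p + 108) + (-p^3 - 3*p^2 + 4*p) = -6*p^2 - 32*p + 108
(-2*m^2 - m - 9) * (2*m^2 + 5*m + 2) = -4*m^4 - 12*m^3 - 27*m^2 - 47*m - 18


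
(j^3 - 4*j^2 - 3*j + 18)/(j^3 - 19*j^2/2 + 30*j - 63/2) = 2*(j + 2)/(2*j - 7)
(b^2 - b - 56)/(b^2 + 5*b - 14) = (b - 8)/(b - 2)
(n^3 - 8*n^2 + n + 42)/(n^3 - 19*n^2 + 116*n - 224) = (n^2 - n - 6)/(n^2 - 12*n + 32)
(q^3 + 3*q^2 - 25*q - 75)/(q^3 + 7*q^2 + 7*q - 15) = (q - 5)/(q - 1)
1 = 1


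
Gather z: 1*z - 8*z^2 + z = -8*z^2 + 2*z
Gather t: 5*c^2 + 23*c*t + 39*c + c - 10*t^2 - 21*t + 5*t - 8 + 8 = 5*c^2 + 40*c - 10*t^2 + t*(23*c - 16)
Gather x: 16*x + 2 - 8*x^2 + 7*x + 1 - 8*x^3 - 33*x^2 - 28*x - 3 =-8*x^3 - 41*x^2 - 5*x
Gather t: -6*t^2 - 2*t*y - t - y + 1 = -6*t^2 + t*(-2*y - 1) - y + 1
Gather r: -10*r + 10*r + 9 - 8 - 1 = 0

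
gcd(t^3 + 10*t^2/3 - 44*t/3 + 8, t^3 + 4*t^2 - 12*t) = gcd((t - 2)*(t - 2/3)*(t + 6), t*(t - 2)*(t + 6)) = t^2 + 4*t - 12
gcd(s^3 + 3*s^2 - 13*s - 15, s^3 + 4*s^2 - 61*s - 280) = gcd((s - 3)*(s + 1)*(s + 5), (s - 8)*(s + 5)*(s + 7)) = s + 5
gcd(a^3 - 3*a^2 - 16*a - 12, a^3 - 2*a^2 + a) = 1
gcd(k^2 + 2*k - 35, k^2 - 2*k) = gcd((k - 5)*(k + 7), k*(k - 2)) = 1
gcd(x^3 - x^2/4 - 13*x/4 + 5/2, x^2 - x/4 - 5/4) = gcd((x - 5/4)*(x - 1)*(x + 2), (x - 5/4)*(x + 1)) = x - 5/4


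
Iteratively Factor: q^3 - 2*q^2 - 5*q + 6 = (q + 2)*(q^2 - 4*q + 3) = (q - 3)*(q + 2)*(q - 1)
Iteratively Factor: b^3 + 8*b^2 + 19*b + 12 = (b + 3)*(b^2 + 5*b + 4) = (b + 3)*(b + 4)*(b + 1)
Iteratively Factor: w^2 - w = (w - 1)*(w)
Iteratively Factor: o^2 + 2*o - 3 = (o + 3)*(o - 1)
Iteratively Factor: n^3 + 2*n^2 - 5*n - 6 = (n + 3)*(n^2 - n - 2) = (n - 2)*(n + 3)*(n + 1)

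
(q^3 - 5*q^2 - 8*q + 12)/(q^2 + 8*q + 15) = (q^3 - 5*q^2 - 8*q + 12)/(q^2 + 8*q + 15)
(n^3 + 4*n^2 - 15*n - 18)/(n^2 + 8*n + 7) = (n^2 + 3*n - 18)/(n + 7)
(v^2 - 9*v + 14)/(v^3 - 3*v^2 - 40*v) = (-v^2 + 9*v - 14)/(v*(-v^2 + 3*v + 40))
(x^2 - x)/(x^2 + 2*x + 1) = x*(x - 1)/(x^2 + 2*x + 1)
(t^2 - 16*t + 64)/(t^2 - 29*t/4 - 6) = 4*(t - 8)/(4*t + 3)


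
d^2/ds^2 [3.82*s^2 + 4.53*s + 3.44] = 7.64000000000000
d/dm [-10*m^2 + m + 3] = 1 - 20*m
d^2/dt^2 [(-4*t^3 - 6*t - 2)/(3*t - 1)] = 24*(-3*t^3 + 3*t^2 - t - 3)/(27*t^3 - 27*t^2 + 9*t - 1)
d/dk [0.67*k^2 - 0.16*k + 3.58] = 1.34*k - 0.16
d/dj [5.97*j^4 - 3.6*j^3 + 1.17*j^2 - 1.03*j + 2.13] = 23.88*j^3 - 10.8*j^2 + 2.34*j - 1.03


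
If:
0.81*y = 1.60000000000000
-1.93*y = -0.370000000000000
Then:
No Solution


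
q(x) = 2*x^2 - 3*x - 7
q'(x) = 4*x - 3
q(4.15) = 15.00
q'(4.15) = 13.60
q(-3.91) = 35.31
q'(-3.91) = -18.64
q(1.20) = -7.72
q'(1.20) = 1.80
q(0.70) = -8.12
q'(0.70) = -0.20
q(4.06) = 13.79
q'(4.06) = 13.24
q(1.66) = -6.47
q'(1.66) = 3.64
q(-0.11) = -6.65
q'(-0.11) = -3.44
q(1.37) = -7.36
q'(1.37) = 2.48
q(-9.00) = 182.00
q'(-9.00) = -39.00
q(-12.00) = 317.00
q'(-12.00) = -51.00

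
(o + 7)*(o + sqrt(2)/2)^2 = o^3 + sqrt(2)*o^2 + 7*o^2 + o/2 + 7*sqrt(2)*o + 7/2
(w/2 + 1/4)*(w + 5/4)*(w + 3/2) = w^3/2 + 13*w^2/8 + 13*w/8 + 15/32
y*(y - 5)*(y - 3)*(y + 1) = y^4 - 7*y^3 + 7*y^2 + 15*y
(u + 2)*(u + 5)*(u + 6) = u^3 + 13*u^2 + 52*u + 60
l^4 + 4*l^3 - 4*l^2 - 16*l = l*(l - 2)*(l + 2)*(l + 4)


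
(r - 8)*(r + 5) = r^2 - 3*r - 40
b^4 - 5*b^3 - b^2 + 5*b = b*(b - 5)*(b - 1)*(b + 1)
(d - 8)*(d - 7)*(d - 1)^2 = d^4 - 17*d^3 + 87*d^2 - 127*d + 56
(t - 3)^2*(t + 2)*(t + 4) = t^4 - 19*t^2 + 6*t + 72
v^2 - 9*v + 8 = (v - 8)*(v - 1)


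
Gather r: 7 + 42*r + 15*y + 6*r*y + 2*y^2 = r*(6*y + 42) + 2*y^2 + 15*y + 7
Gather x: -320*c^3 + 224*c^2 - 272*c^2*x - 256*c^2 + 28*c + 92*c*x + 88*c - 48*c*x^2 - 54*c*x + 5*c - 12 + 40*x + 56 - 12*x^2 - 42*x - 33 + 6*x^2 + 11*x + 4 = -320*c^3 - 32*c^2 + 121*c + x^2*(-48*c - 6) + x*(-272*c^2 + 38*c + 9) + 15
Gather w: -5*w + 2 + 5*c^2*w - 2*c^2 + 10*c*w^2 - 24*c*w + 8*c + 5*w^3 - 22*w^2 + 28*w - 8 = -2*c^2 + 8*c + 5*w^3 + w^2*(10*c - 22) + w*(5*c^2 - 24*c + 23) - 6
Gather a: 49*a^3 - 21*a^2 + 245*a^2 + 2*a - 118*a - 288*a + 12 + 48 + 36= 49*a^3 + 224*a^2 - 404*a + 96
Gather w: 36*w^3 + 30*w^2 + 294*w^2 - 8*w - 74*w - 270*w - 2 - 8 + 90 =36*w^3 + 324*w^2 - 352*w + 80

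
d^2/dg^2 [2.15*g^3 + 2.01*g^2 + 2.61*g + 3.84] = 12.9*g + 4.02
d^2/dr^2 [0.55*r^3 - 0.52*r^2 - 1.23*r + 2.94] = 3.3*r - 1.04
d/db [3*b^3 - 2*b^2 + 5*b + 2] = 9*b^2 - 4*b + 5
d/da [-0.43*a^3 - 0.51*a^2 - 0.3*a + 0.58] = -1.29*a^2 - 1.02*a - 0.3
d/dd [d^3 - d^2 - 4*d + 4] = 3*d^2 - 2*d - 4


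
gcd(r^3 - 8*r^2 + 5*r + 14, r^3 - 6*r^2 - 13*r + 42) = r^2 - 9*r + 14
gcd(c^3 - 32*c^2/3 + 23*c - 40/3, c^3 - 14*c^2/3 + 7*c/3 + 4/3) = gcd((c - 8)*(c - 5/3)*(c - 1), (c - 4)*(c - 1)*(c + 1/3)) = c - 1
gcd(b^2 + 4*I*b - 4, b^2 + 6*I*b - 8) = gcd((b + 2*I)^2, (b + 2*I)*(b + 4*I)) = b + 2*I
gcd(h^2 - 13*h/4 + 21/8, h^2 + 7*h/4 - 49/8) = h - 7/4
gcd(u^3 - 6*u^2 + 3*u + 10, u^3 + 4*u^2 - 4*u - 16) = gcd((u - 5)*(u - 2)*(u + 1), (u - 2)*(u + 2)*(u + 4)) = u - 2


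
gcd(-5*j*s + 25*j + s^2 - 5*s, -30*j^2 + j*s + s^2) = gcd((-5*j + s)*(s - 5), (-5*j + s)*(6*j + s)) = -5*j + s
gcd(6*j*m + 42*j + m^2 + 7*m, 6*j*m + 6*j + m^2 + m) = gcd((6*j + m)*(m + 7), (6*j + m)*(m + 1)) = 6*j + m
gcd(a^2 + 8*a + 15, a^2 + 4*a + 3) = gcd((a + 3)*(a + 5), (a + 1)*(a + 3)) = a + 3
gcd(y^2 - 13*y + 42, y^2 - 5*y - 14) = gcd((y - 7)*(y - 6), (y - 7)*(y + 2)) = y - 7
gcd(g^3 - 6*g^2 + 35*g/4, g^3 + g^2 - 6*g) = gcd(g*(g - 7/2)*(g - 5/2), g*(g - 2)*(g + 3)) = g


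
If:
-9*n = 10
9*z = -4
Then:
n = -10/9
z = -4/9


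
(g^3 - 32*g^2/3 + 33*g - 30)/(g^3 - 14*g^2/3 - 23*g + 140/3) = (g^2 - 9*g + 18)/(g^2 - 3*g - 28)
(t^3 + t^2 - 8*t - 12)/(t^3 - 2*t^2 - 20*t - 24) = (t - 3)/(t - 6)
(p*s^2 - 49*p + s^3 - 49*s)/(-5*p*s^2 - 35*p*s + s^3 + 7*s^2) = (-p*s + 7*p - s^2 + 7*s)/(s*(5*p - s))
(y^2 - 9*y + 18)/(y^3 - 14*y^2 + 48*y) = (y - 3)/(y*(y - 8))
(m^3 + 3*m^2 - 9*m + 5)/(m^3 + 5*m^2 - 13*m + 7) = (m + 5)/(m + 7)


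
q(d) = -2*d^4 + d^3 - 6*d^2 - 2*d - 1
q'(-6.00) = 1906.00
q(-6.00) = -3013.00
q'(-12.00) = 14398.00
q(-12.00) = -44041.00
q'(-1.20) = 30.54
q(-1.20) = -13.12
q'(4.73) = -838.23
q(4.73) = -1039.97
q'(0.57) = -9.35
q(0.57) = -4.12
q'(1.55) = -43.18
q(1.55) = -26.34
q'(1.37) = -33.38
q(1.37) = -19.48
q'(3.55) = -364.70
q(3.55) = -356.62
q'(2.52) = -141.21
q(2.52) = -108.79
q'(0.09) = -3.06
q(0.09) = -1.23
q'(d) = -8*d^3 + 3*d^2 - 12*d - 2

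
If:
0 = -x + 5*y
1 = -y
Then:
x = -5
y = -1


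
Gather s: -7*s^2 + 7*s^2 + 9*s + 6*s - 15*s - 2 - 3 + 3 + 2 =0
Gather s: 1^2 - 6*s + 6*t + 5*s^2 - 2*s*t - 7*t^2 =5*s^2 + s*(-2*t - 6) - 7*t^2 + 6*t + 1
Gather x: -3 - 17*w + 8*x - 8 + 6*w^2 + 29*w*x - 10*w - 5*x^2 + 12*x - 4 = 6*w^2 - 27*w - 5*x^2 + x*(29*w + 20) - 15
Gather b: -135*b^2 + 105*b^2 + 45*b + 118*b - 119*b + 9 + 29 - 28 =-30*b^2 + 44*b + 10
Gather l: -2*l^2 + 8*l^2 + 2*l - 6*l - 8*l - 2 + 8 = 6*l^2 - 12*l + 6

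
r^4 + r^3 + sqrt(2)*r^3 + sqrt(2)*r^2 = r^2*(r + 1)*(r + sqrt(2))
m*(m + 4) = m^2 + 4*m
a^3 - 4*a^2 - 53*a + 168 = (a - 8)*(a - 3)*(a + 7)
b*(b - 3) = b^2 - 3*b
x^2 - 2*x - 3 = (x - 3)*(x + 1)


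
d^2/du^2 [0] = 0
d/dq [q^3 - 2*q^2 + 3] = q*(3*q - 4)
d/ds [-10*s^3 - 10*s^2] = 10*s*(-3*s - 2)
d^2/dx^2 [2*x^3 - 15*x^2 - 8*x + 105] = 12*x - 30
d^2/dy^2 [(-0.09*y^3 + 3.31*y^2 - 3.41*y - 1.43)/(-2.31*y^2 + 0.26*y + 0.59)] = (4.44089209850063e-16*y^5 + 32.67372*y^3 + 18.79938*y^2 + 22.91976*y + 0.74062)/(12.326391*y^6 - 4.162158*y^5 - 8.976429*y^4 + 2.108548*y^3 + 2.292681*y^2 - 0.271518*y - 0.205379)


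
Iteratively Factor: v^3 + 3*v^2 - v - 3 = (v - 1)*(v^2 + 4*v + 3) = (v - 1)*(v + 1)*(v + 3)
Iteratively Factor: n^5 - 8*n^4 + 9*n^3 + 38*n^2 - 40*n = (n + 2)*(n^4 - 10*n^3 + 29*n^2 - 20*n) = (n - 1)*(n + 2)*(n^3 - 9*n^2 + 20*n) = (n - 5)*(n - 1)*(n + 2)*(n^2 - 4*n) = n*(n - 5)*(n - 1)*(n + 2)*(n - 4)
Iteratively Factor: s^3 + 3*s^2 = (s)*(s^2 + 3*s) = s*(s + 3)*(s)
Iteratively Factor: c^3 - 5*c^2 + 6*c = (c - 3)*(c^2 - 2*c) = (c - 3)*(c - 2)*(c)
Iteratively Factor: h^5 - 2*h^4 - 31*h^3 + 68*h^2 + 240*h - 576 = (h - 3)*(h^4 + h^3 - 28*h^2 - 16*h + 192) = (h - 4)*(h - 3)*(h^3 + 5*h^2 - 8*h - 48) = (h - 4)*(h - 3)^2*(h^2 + 8*h + 16) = (h - 4)*(h - 3)^2*(h + 4)*(h + 4)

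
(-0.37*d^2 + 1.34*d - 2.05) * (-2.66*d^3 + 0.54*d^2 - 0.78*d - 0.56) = 0.9842*d^5 - 3.7642*d^4 + 6.4652*d^3 - 1.945*d^2 + 0.8486*d + 1.148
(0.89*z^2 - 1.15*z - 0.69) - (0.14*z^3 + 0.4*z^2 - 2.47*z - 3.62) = -0.14*z^3 + 0.49*z^2 + 1.32*z + 2.93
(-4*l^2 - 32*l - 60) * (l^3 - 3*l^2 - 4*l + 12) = -4*l^5 - 20*l^4 + 52*l^3 + 260*l^2 - 144*l - 720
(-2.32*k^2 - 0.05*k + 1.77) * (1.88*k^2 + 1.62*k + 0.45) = -4.3616*k^4 - 3.8524*k^3 + 2.2026*k^2 + 2.8449*k + 0.7965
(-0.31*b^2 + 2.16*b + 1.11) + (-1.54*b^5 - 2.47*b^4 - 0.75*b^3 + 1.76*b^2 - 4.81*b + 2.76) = -1.54*b^5 - 2.47*b^4 - 0.75*b^3 + 1.45*b^2 - 2.65*b + 3.87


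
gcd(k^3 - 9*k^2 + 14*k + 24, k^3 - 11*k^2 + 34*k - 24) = k^2 - 10*k + 24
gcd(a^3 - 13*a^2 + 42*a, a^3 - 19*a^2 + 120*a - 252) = a^2 - 13*a + 42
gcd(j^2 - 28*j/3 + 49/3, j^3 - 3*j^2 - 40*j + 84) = j - 7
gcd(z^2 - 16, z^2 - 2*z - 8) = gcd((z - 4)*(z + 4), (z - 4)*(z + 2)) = z - 4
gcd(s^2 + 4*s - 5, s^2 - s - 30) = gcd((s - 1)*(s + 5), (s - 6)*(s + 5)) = s + 5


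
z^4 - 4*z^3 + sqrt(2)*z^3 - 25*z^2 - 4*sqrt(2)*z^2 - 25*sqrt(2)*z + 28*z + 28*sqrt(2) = (z - 7)*(z - 1)*(z + 4)*(z + sqrt(2))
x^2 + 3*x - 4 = (x - 1)*(x + 4)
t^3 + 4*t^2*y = t^2*(t + 4*y)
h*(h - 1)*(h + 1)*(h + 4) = h^4 + 4*h^3 - h^2 - 4*h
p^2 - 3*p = p*(p - 3)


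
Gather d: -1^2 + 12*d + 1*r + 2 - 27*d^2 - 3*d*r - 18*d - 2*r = -27*d^2 + d*(-3*r - 6) - r + 1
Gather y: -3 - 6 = -9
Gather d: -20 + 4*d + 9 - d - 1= 3*d - 12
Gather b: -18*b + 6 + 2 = 8 - 18*b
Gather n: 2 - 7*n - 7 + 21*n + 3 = 14*n - 2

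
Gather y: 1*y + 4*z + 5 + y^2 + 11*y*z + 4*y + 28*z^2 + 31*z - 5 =y^2 + y*(11*z + 5) + 28*z^2 + 35*z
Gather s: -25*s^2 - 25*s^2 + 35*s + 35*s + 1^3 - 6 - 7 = -50*s^2 + 70*s - 12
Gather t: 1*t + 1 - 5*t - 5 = -4*t - 4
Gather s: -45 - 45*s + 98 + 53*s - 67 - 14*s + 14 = -6*s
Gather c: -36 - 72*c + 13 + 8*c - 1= -64*c - 24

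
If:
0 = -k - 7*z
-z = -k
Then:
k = 0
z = 0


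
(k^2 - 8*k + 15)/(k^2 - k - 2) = (-k^2 + 8*k - 15)/(-k^2 + k + 2)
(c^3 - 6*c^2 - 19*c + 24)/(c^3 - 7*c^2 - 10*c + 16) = (c + 3)/(c + 2)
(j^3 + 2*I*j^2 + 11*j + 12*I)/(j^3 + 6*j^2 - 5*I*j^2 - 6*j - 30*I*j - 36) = (j^2 + 5*I*j - 4)/(j^2 + 2*j*(3 - I) - 12*I)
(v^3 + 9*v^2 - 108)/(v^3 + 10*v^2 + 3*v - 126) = (v + 6)/(v + 7)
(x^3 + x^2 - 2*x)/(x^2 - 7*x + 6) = x*(x + 2)/(x - 6)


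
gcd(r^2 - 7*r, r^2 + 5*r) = r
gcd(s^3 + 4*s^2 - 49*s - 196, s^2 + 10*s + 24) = s + 4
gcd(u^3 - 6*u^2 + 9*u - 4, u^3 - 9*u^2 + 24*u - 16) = u^2 - 5*u + 4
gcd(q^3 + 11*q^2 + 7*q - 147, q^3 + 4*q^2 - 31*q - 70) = q + 7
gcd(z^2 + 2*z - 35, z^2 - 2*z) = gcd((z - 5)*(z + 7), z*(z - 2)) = 1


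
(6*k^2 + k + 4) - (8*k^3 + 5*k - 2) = -8*k^3 + 6*k^2 - 4*k + 6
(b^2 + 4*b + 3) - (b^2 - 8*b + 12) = 12*b - 9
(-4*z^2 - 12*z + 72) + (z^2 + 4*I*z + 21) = -3*z^2 - 12*z + 4*I*z + 93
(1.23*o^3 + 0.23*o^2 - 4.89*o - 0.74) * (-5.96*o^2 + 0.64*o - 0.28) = -7.3308*o^5 - 0.5836*o^4 + 28.9472*o^3 + 1.2164*o^2 + 0.8956*o + 0.2072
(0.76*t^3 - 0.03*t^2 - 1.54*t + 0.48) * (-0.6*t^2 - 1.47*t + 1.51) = -0.456*t^5 - 1.0992*t^4 + 2.1157*t^3 + 1.9305*t^2 - 3.031*t + 0.7248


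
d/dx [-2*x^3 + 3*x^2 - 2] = 6*x*(1 - x)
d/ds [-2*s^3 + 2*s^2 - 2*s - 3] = -6*s^2 + 4*s - 2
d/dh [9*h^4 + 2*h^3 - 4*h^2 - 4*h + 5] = 36*h^3 + 6*h^2 - 8*h - 4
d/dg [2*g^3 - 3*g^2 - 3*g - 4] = 6*g^2 - 6*g - 3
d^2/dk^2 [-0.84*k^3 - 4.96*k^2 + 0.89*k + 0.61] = -5.04*k - 9.92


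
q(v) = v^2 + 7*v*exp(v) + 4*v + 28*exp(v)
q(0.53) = 56.27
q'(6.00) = 31080.02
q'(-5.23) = -6.47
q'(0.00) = 39.00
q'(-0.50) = 22.11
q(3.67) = 2135.58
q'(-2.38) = 0.94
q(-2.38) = -2.81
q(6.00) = 28300.02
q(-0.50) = 13.11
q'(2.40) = 579.80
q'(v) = 7*v*exp(v) + 2*v + 35*exp(v) + 4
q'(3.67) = 2393.54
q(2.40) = 509.20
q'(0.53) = 70.83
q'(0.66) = 81.98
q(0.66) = 66.19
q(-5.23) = 6.39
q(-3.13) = -2.46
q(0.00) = 28.00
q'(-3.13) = -1.69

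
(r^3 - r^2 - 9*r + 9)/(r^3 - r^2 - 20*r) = (-r^3 + r^2 + 9*r - 9)/(r*(-r^2 + r + 20))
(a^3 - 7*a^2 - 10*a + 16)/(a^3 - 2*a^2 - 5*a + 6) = (a - 8)/(a - 3)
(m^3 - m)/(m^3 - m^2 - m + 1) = m/(m - 1)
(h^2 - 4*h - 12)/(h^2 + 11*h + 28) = (h^2 - 4*h - 12)/(h^2 + 11*h + 28)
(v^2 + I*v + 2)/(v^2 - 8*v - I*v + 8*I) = (v + 2*I)/(v - 8)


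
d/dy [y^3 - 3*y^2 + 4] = 3*y*(y - 2)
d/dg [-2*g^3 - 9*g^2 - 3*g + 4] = -6*g^2 - 18*g - 3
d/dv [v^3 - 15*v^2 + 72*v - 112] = 3*v^2 - 30*v + 72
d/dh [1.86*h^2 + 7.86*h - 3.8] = 3.72*h + 7.86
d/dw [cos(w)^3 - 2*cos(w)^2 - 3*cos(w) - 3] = 3*sin(w)^3 + 4*sin(w)*cos(w)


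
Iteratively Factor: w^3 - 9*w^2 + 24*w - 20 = (w - 2)*(w^2 - 7*w + 10) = (w - 2)^2*(w - 5)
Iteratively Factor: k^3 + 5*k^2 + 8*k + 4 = (k + 1)*(k^2 + 4*k + 4) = (k + 1)*(k + 2)*(k + 2)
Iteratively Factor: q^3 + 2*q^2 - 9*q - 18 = (q - 3)*(q^2 + 5*q + 6) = (q - 3)*(q + 2)*(q + 3)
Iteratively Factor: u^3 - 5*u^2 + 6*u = (u)*(u^2 - 5*u + 6) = u*(u - 3)*(u - 2)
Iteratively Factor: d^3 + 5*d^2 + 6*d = (d + 3)*(d^2 + 2*d) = d*(d + 3)*(d + 2)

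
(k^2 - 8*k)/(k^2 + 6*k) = (k - 8)/(k + 6)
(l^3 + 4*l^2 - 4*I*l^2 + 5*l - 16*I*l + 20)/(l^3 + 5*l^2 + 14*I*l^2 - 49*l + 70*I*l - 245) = (l^3 + l^2*(4 - 4*I) + l*(5 - 16*I) + 20)/(l^3 + l^2*(5 + 14*I) + l*(-49 + 70*I) - 245)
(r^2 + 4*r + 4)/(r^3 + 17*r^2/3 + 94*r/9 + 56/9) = 9*(r + 2)/(9*r^2 + 33*r + 28)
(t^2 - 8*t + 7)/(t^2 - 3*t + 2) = (t - 7)/(t - 2)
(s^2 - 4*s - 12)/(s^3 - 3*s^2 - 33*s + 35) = (s^2 - 4*s - 12)/(s^3 - 3*s^2 - 33*s + 35)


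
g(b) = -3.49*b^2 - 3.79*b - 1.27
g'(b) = -6.98*b - 3.79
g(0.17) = -2.02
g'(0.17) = -4.98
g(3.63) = -61.02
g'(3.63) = -29.13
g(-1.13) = -1.44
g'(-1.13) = 4.10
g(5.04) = -109.02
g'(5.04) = -38.97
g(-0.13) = -0.84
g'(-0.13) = -2.88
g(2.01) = -22.99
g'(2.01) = -17.82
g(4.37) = -84.48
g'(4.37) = -34.29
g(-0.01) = -1.23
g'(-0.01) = -3.72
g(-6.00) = -104.17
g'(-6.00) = 38.09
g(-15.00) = -729.67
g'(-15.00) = 100.91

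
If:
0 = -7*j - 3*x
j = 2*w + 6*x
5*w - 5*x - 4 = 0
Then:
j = 24/295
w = 36/59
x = -56/295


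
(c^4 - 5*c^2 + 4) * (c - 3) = c^5 - 3*c^4 - 5*c^3 + 15*c^2 + 4*c - 12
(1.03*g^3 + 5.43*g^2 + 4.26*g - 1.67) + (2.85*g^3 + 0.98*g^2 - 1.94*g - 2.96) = 3.88*g^3 + 6.41*g^2 + 2.32*g - 4.63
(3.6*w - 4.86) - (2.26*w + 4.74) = 1.34*w - 9.6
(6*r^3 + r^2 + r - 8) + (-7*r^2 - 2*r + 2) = 6*r^3 - 6*r^2 - r - 6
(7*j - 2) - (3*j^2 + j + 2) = -3*j^2 + 6*j - 4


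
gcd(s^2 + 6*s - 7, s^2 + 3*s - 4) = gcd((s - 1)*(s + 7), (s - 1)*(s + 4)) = s - 1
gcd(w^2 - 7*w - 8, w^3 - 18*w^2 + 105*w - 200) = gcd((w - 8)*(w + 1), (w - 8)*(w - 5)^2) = w - 8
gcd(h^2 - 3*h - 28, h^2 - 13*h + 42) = h - 7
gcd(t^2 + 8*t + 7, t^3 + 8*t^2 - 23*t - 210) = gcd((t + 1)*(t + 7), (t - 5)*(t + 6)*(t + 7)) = t + 7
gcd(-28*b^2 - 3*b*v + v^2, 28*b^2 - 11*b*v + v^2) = -7*b + v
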